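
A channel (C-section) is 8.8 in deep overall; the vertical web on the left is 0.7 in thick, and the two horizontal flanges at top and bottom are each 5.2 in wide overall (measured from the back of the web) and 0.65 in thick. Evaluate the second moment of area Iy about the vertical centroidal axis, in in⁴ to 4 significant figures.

Break the section into simple shapes (no overlaps), measuring from the bottom-left corner of the bounding box.
Web: 0.7 × 8.8, A = 6.16 in², x = 0.35 in, Ī = 0.251533 in⁴.
Top flange (beyond web): 4.5 × 0.65, A = 2.925 in², x = 2.95 in, Ī = 4.93594 in⁴.
Bottom flange (beyond web): 4.5 × 0.65, A = 2.925 in², x = 2.95 in, Ī = 4.93594 in⁴.
Centroid: x̄ = ΣA·x / ΣA = 1.61644 in.
Transfer each piece to the vertical centroidal axis using Ī + A·d² with d = x − 1.61644:
  web: d = -1.26644 in → contributes +10.1314 in⁴
  top flange (beyond web): d = 1.33356 in → contributes +10.1377 in⁴
  bottom flange (beyond web): d = 1.33356 in → contributes +10.1377 in⁴
Total I = 30.4068 in⁴.

Iy ≈ 30.41 in⁴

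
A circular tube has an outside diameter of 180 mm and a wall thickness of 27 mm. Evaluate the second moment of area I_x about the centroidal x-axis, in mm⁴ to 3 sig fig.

Treat the section as a set of non-overlapping primitives; coordinates are from the bounding-box lower-left.
Outer circle: ⌀180, A = 25 447 mm², y = 90 mm, Ī = 51 529 974 mm⁴.
Bore (subtracted): ⌀126, A = 12 469 mm², y = 90 mm, Ī = 12 372 347 mm⁴.
By symmetry the centroid is at mid-height, ȳ = 90 mm.
All pieces are centred on the centroidal x-axis, so I = ΣĪ (holes subtracted) = 39 157 627 mm⁴.

I_x ≈ 3.92 × 10⁷ mm⁴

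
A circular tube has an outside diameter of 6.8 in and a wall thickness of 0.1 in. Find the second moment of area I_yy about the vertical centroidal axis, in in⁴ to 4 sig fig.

Decompose the section into non-overlapping parts with the origin at the bottom-left of its bounding rectangle.
Outer circle: ⌀6.8, A = 36.3168 in², x = 3.4 in, Ī = 104.956 in⁴.
Bore (subtracted): ⌀6.6, A = 34.2119 in², x = 3.4 in, Ī = 93.142 in⁴.
By symmetry the centroid is at mid-width, x̄ = 3.4 in.
All pieces are centred on the vertical centroidal axis, so I = ΣĪ (holes subtracted) = 11.8136 in⁴.

I_yy ≈ 11.81 in⁴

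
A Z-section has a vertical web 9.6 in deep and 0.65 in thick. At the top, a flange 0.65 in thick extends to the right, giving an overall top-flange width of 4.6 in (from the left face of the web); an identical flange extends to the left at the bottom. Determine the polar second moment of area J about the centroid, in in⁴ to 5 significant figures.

J ≈ 185.00 in⁴

Break the section into simple shapes (no overlaps), measuring from the bottom-left corner of the bounding box.
Web: 0.65 × 9.6, A = 6.24 in², y = 4.8 in, Ī = 47.9232 in⁴.
Top flange (beyond web): 3.95 × 0.65, A = 2.5675 in², y = 9.275 in, Ī = 0.0903974 in⁴.
Bottom flange (beyond web): 3.95 × 0.65, A = 2.5675 in², y = 0.325 in, Ī = 0.0903974 in⁴.
Centroid: ȳ = ΣA·y / ΣA = 4.8 in.
Transfer each piece to the centroidal x-axis using Ī + A·d² with d = y − 4.8:
  web: d = 0 in → contributes +47.9232 in⁴
  top flange (beyond web): d = 4.475 in → contributes +51.50619 in⁴
  bottom flange (beyond web): d = -4.475 in → contributes +51.50619 in⁴
Total I = 150.9356 in⁴.
For the y-axis: x̄ = 4.275 in.
Repeating about the centroidal y-axis gives I_y = 34.06042 in⁴.
Polar second moment: J = I_x + I_y = 184.996 in⁴.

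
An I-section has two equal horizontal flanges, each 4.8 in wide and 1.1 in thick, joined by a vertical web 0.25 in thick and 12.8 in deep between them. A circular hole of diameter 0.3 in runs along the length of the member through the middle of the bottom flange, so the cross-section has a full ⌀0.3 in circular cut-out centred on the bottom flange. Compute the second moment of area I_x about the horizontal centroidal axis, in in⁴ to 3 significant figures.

Split into non-overlapping primitives; take the origin at the lower-left of the bounding box.
Bottom flange: 4.8 × 1.1, A = 5.28 in², y = 0.55 in, Ī = 0.5324 in⁴.
Web: 0.25 × 12.8, A = 3.2 in², y = 7.5 in, Ī = 43.691 in⁴.
Top flange: 4.8 × 1.1, A = 5.28 in², y = 14.45 in, Ī = 0.5324 in⁴.
Hole (subtracted): ⌀0.3, A = 0.070686 in², y = 0.55 in, Ī = 0.00039761 in⁴.
Centroid: ȳ = ΣA·y / ΣA = 7.5359 in.
Transfer each piece to the horizontal centroidal axis using Ī + A·d² with d = y − 7.5359:
  bottom flange: d = -6.9859 in → contributes +258.21 in⁴
  web: d = -0.035887 in → contributes +43.695 in⁴
  top flange: d = 6.9141 in → contributes +252.94 in⁴
  hole: d = -6.9859 in → contributes −3.4501 in⁴
Total I = 551.4 in⁴.

I_x ≈ 551 in⁴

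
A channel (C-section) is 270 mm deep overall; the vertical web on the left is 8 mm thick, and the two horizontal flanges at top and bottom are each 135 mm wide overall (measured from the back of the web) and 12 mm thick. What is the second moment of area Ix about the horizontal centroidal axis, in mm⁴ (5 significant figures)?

Ix ≈ 6.3880 × 10⁷ mm⁴

Treat the section as a set of non-overlapping primitives; coordinates are from the bounding-box lower-left.
Web: 8 × 270, A = 2 160 mm², y = 135 mm, Ī = 13 122 000 mm⁴.
Top flange (beyond web): 127 × 12, A = 1 524 mm², y = 264 mm, Ī = 18 288 mm⁴.
Bottom flange (beyond web): 127 × 12, A = 1 524 mm², y = 6 mm, Ī = 18 288 mm⁴.
By symmetry the centroid is at mid-height, ȳ = 135 mm.
Transfer each piece to the horizontal centroidal axis using Ī + A·d² with d = y − 135:
  web: d = 0 mm → contributes +13 122 000 mm⁴
  top flange (beyond web): d = 129 mm → contributes +25 379 172 mm⁴
  bottom flange (beyond web): d = -129 mm → contributes +25 379 172 mm⁴
Total I = 63 880 344 mm⁴.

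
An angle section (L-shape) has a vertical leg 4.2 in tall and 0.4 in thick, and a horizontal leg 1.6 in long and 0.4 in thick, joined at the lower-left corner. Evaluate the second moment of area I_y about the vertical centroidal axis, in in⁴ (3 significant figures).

Split into non-overlapping primitives; take the origin at the lower-left of the bounding box.
Vertical leg: 0.4 × 4.2, A = 1.68 in², x = 0.2 in, Ī = 0.0224 in⁴.
Horizontal leg (remainder): 1.2 × 0.4, A = 0.48 in², x = 1 in, Ī = 0.0576 in⁴.
Centroid: x̄ = ΣA·x / ΣA = 0.37778 in.
Transfer each piece to the vertical centroidal axis using Ī + A·d² with d = x − 0.37778:
  vertical leg: d = -0.17778 in → contributes +0.075496 in⁴
  horizontal leg (remainder): d = 0.62222 in → contributes +0.24344 in⁴
Total I = 0.31893 in⁴.

I_y ≈ 0.319 in⁴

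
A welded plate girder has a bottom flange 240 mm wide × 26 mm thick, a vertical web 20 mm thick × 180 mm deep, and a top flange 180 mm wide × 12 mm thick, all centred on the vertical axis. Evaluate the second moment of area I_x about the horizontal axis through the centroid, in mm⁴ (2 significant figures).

Break the section into simple shapes (no overlaps), measuring from the bottom-left corner of the bounding box.
Bottom plate: 240 × 26, A = 6 240 mm², y = 13 mm, Ī = 351 520 mm⁴.
Web plate: 20 × 180, A = 3 600 mm², y = 116 mm, Ī = 9 720 000 mm⁴.
Top plate: 180 × 12, A = 2 160 mm², y = 212 mm, Ī = 25 920 mm⁴.
Centroid: ȳ = ΣA·y / ΣA = 79.72 mm.
Transfer each piece to the horizontal axis through the centroid using Ī + A·d² with d = y − 79.72:
  bottom plate: d = -66.72 mm → contributes +28 129 244 mm⁴
  web plate: d = 36.28 mm → contributes +14 458 458 mm⁴
  top plate: d = 132.3 mm → contributes +37 821 597 mm⁴
Total I = 80 409 299 mm⁴.

I_x ≈ 8.0 × 10⁷ mm⁴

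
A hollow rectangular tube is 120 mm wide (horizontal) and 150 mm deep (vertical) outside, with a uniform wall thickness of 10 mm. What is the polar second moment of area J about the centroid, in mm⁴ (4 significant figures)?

Treat the section as a set of non-overlapping primitives; coordinates are from the bounding-box lower-left.
Outer rectangle: 120 × 150, A = 18 000 mm², y = 75 mm, Ī = 33 750 000 mm⁴.
Inner void (subtracted): 100 × 130, A = 13 000 mm², y = 75 mm, Ī = 18 308 333 mm⁴.
By symmetry the centroid is at mid-height, ȳ = 75 mm.
All pieces are centred on the centroidal x-axis, so I = ΣĪ (holes subtracted) = 15 441 667 mm⁴.
Repeating about the centroidal y-axis gives I_y = 10 766 667 mm⁴.
Polar second moment: J = I_x + I_y = 26 208 333 mm⁴.

J ≈ 2.621 × 10⁷ mm⁴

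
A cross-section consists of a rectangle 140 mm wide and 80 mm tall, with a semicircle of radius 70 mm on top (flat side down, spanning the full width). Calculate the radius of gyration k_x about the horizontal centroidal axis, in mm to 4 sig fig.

k_x ≈ 40.36 mm

Decompose the section into non-overlapping parts with the origin at the bottom-left of its bounding rectangle.
Rectangular body: 140 × 80, A = 11 200 mm², y = 40 mm, Ī = 5 973 333 mm⁴.
Semicircular cap: semicircle r = 70, A = 7696.9 mm², y = 109.709 mm, Ī = 2 635 265 mm⁴.
Centroid: ȳ = ΣA·y / ΣA = 68.3932 mm.
Transfer each piece to the horizontal centroidal axis using Ī + A·d² with d = y − 68.3932:
  rectangular body: d = -28.3932 mm → contributes +15 002 454 mm⁴
  semicircular cap: d = 41.3158 mm → contributes +15 773 817 mm⁴
Total I = 30 776 271 mm⁴.
Radius of gyration: k = √(I/A) = √(30 776 271 / 18896.9) = 40.3564 mm.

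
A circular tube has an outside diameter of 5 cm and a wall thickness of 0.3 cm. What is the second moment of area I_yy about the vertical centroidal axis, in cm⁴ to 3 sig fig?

I_yy ≈ 12.3 cm⁴

Break the section into simple shapes (no overlaps), measuring from the bottom-left corner of the bounding box.
Outer circle: ⌀5, A = 19.635 cm², x = 2.5 cm, Ī = 30.68 cm⁴.
Bore (subtracted): ⌀4.4, A = 15.205 cm², x = 2.5 cm, Ī = 18.398 cm⁴.
By symmetry the centroid is at mid-width, x̄ = 2.5 cm.
All pieces are centred on the vertical centroidal axis, so I = ΣĪ (holes subtracted) = 12.281 cm⁴.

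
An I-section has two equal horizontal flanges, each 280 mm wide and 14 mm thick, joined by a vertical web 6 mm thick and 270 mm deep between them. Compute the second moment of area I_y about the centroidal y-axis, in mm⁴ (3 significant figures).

Split into non-overlapping primitives; take the origin at the lower-left of the bounding box.
Bottom flange: 280 × 14, A = 3 920 mm², x = 140 mm, Ī = 25 610 667 mm⁴.
Web: 6 × 270, A = 1 620 mm², x = 140 mm, Ī = 4 860 mm⁴.
Top flange: 280 × 14, A = 3 920 mm², x = 140 mm, Ī = 25 610 667 mm⁴.
By symmetry the centroid is at mid-width, x̄ = 140 mm.
All pieces are centred on the centroidal y-axis, so I = ΣĪ = 51 226 193 mm⁴.

I_y ≈ 5.12 × 10⁷ mm⁴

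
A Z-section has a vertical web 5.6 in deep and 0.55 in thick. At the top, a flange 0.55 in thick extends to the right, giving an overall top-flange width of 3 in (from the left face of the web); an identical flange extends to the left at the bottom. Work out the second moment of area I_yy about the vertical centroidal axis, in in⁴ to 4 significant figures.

I_yy ≈ 7.489 in⁴

Break the section into simple shapes (no overlaps), measuring from the bottom-left corner of the bounding box.
Web: 0.55 × 5.6, A = 3.08 in², x = 2.725 in, Ī = 0.0776417 in⁴.
Top flange (beyond web): 2.45 × 0.55, A = 1.3475 in², x = 4.225 in, Ī = 0.674031 in⁴.
Bottom flange (beyond web): 2.45 × 0.55, A = 1.3475 in², x = 1.225 in, Ī = 0.674031 in⁴.
Centroid: x̄ = ΣA·x / ΣA = 2.725 in.
Transfer each piece to the vertical centroidal axis using Ī + A·d² with d = x − 2.725:
  web: d = 0 in → contributes +0.0776417 in⁴
  top flange (beyond web): d = 1.5 in → contributes +3.70591 in⁴
  bottom flange (beyond web): d = -1.5 in → contributes +3.70591 in⁴
Total I = 7.48945 in⁴.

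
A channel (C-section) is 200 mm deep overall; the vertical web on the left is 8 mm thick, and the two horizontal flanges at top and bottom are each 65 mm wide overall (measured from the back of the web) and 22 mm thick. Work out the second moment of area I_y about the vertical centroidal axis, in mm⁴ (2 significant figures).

Break the section into simple shapes (no overlaps), measuring from the bottom-left corner of the bounding box.
Web: 8 × 200, A = 1 600 mm², x = 4 mm, Ī = 8 533 mm⁴.
Top flange (beyond web): 57 × 22, A = 1 254 mm², x = 36.5 mm, Ī = 339 521 mm⁴.
Bottom flange (beyond web): 57 × 22, A = 1 254 mm², x = 36.5 mm, Ī = 339 521 mm⁴.
Centroid: x̄ = ΣA·x / ΣA = 23.84 mm.
Transfer each piece to the vertical centroidal axis using Ī + A·d² with d = x − 23.84:
  web: d = -19.84 mm → contributes +638 447 mm⁴
  top flange (beyond web): d = 12.66 mm → contributes +540 450 mm⁴
  bottom flange (beyond web): d = 12.66 mm → contributes +540 450 mm⁴
Total I = 1 719 346 mm⁴.

I_y ≈ 1.7 × 10⁶ mm⁴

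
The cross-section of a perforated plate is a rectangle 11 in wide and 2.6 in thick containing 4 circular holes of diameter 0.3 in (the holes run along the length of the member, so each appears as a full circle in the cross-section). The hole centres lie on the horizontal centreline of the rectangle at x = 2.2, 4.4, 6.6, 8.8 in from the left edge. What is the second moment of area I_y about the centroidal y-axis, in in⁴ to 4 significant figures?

Decompose the section into non-overlapping parts with the origin at the bottom-left of its bounding rectangle.
Plate: 11 × 2.6, A = 28.6 in², x = 5.5 in, Ī = 288.383 in⁴.
Hole 1 (subtracted): ⌀0.3, A = 0.0706858 in², x = 2.2 in, Ī = 0.000397608 in⁴.
Hole 2 (subtracted): ⌀0.3, A = 0.0706858 in², x = 4.4 in, Ī = 0.000397608 in⁴.
Hole 3 (subtracted): ⌀0.3, A = 0.0706858 in², x = 6.6 in, Ī = 0.000397608 in⁴.
Hole 4 (subtracted): ⌀0.3, A = 0.0706858 in², x = 8.8 in, Ī = 0.000397608 in⁴.
By symmetry the centroid is at mid-width, x̄ = 5.5 in.
Transfer each piece to the centroidal y-axis using Ī + A·d² with d = x − 5.5:
  plate: d = 0 in → contributes +288.383 in⁴
  hole 1: d = -3.3 in → contributes −0.770166 in⁴
  hole 2: d = -1.1 in → contributes −0.0859275 in⁴
  hole 3: d = 1.1 in → contributes −0.0859275 in⁴
  hole 4: d = 3.3 in → contributes −0.770166 in⁴
Total I = 286.671 in⁴.

I_y ≈ 286.7 in⁴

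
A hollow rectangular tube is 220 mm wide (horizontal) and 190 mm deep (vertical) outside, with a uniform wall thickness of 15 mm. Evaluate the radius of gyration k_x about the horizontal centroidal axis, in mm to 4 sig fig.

Break the section into simple shapes (no overlaps), measuring from the bottom-left corner of the bounding box.
Outer rectangle: 220 × 190, A = 41 800 mm², y = 95 mm, Ī = 125 748 333 mm⁴.
Inner void (subtracted): 190 × 160, A = 30 400 mm², y = 95 mm, Ī = 64 853 333 mm⁴.
By symmetry the centroid is at mid-height, ȳ = 95 mm.
All pieces are centred on the horizontal centroidal axis, so I = ΣĪ (holes subtracted) = 60 895 000 mm⁴.
Radius of gyration: k = √(I/A) = √(60 895 000 / 11 400) = 73.0867 mm.

k_x ≈ 73.09 mm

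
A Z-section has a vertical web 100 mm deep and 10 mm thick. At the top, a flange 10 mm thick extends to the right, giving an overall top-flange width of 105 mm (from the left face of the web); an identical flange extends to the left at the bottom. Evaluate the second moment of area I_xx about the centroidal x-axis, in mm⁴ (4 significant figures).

I_xx ≈ 4.697 × 10⁶ mm⁴

Break the section into simple shapes (no overlaps), measuring from the bottom-left corner of the bounding box.
Web: 10 × 100, A = 1 000 mm², y = 50 mm, Ī = 833 333 mm⁴.
Top flange (beyond web): 95 × 10, A = 950 mm², y = 95 mm, Ī = 7916.67 mm⁴.
Bottom flange (beyond web): 95 × 10, A = 950 mm², y = 5 mm, Ī = 7916.67 mm⁴.
Centroid: ȳ = ΣA·y / ΣA = 50 mm.
Transfer each piece to the centroidal x-axis using Ī + A·d² with d = y − 50:
  web: d = 0 mm → contributes +833 333 mm⁴
  top flange (beyond web): d = 45 mm → contributes +1 931 667 mm⁴
  bottom flange (beyond web): d = -45 mm → contributes +1 931 667 mm⁴
Total I = 4 696 667 mm⁴.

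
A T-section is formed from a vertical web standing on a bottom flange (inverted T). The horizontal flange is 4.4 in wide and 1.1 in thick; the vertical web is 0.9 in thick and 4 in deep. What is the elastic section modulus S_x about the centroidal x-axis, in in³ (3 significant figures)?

Break the section into simple shapes (no overlaps), measuring from the bottom-left corner of the bounding box.
Flange: 4.4 × 1.1, A = 4.84 in², y = 0.55 in, Ī = 0.48803 in⁴.
Web: 0.9 × 4, A = 3.6 in², y = 3.1 in, Ī = 4.8 in⁴.
Centroid: ȳ = ΣA·y / ΣA = 1.6377 in.
Transfer each piece to the centroidal x-axis using Ī + A·d² with d = y − 1.6377:
  flange: d = -1.0877 in → contributes +6.214 in⁴
  web: d = 1.4623 in → contributes +12.498 in⁴
Total I = 18.712 in⁴.
Extreme fibre distance c = 3.4623 in; S = I/c = 5.4045 in³.

S_x ≈ 5.40 in³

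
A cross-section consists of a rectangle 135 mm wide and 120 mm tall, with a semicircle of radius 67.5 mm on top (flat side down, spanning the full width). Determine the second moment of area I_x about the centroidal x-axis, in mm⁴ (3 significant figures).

I_x ≈ 6.07 × 10⁷ mm⁴

Treat the section as a set of non-overlapping primitives; coordinates are from the bounding-box lower-left.
Rectangular body: 135 × 120, A = 16 200 mm², y = 60 mm, Ī = 19 440 000 mm⁴.
Semicircular cap: semicircle r = 67.5, A = 7156.9 mm², y = 148.65 mm, Ī = 2 278 490 mm⁴.
Centroid: ȳ = ΣA·y / ΣA = 87.163 mm.
Transfer each piece to the centroidal x-axis using Ī + A·d² with d = y − 87.163:
  rectangular body: d = -27.163 mm → contributes +31 392 940 mm⁴
  semicircular cap: d = 61.485 mm → contributes +29 334 412 mm⁴
Total I = 60 727 352 mm⁴.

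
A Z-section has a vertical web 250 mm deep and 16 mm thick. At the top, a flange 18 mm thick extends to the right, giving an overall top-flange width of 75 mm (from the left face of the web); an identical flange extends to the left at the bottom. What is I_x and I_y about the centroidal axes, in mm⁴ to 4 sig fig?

I_x ≈ 4.947 × 10⁷ mm⁴, I_y ≈ 3.688 × 10⁶ mm⁴

Decompose the section into non-overlapping parts with the origin at the bottom-left of its bounding rectangle.
Web: 16 × 250, A = 4 000 mm², y = 125 mm, Ī = 20 833 333 mm⁴.
Top flange (beyond web): 59 × 18, A = 1 062 mm², y = 241 mm, Ī = 28 674 mm⁴.
Bottom flange (beyond web): 59 × 18, A = 1 062 mm², y = 9 mm, Ī = 28 674 mm⁴.
Centroid: ȳ = ΣA·y / ΣA = 125 mm.
Transfer each piece to the centroidal x-axis using Ī + A·d² with d = y − 125:
  web: d = 0 mm → contributes +20 833 333 mm⁴
  top flange (beyond web): d = 116 mm → contributes +14 318 946 mm⁴
  bottom flange (beyond web): d = -116 mm → contributes +14 318 946 mm⁴
Total I = 49 471 225 mm⁴.
For the y-axis: x̄ = 67 mm.
Repeating about the centroidal y-axis gives I_y = 3 688 345 mm⁴.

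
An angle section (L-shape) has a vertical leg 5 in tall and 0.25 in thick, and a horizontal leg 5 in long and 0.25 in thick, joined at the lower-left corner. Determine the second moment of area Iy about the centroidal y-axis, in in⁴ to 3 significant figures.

Treat the section as a set of non-overlapping primitives; coordinates are from the bounding-box lower-left.
Vertical leg: 0.25 × 5, A = 1.25 in², x = 0.125 in, Ī = 0.0065104 in⁴.
Horizontal leg (remainder): 4.75 × 0.25, A = 1.1875 in², x = 2.625 in, Ī = 2.2327 in⁴.
Centroid: x̄ = ΣA·x / ΣA = 1.3429 in.
Transfer each piece to the centroidal y-axis using Ī + A·d² with d = x − 1.3429:
  vertical leg: d = -1.2179 in → contributes +1.8608 in⁴
  horizontal leg (remainder): d = 1.2821 in → contributes +4.1846 in⁴
Total I = 6.0453 in⁴.

Iy ≈ 6.05 in⁴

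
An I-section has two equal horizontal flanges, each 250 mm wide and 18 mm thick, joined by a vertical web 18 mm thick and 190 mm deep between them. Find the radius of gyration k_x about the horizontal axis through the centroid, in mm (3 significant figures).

Split into non-overlapping primitives; take the origin at the lower-left of the bounding box.
Bottom flange: 250 × 18, A = 4 500 mm², y = 9 mm, Ī = 121 500 mm⁴.
Web: 18 × 190, A = 3 420 mm², y = 113 mm, Ī = 10 288 500 mm⁴.
Top flange: 250 × 18, A = 4 500 mm², y = 217 mm, Ī = 121 500 mm⁴.
By symmetry the centroid is at mid-height, ȳ = 113 mm.
Transfer each piece to the horizontal axis through the centroid using Ī + A·d² with d = y − 113:
  bottom flange: d = -104 mm → contributes +48 793 500 mm⁴
  web: d = 0 mm → contributes +10 288 500 mm⁴
  top flange: d = 104 mm → contributes +48 793 500 mm⁴
Total I = 107 875 500 mm⁴.
Radius of gyration: k = √(I/A) = √(107 875 500 / 12 420) = 93.197 mm.

k_x ≈ 93.2 mm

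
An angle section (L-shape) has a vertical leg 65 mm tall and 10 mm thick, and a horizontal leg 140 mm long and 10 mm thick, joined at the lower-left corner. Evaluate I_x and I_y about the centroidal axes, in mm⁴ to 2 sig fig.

I_x ≈ 5.7 × 10⁵ mm⁴, I_y ≈ 4.0 × 10⁶ mm⁴

Decompose the section into non-overlapping parts with the origin at the bottom-left of its bounding rectangle.
Vertical leg: 10 × 65, A = 650 mm², y = 32.5 mm, Ī = 228 854 mm⁴.
Horizontal leg (remainder): 130 × 10, A = 1 300 mm², y = 5 mm, Ī = 10 833 mm⁴.
Centroid: ȳ = ΣA·y / ΣA = 14.17 mm.
Transfer each piece to the centroidal x-axis using Ī + A·d² with d = y − 14.17:
  vertical leg: d = 18.33 mm → contributes +447 326 mm⁴
  horizontal leg (remainder): d = -9.167 mm → contributes +120 069 mm⁴
Total I = 567 396 mm⁴.
For the y-axis: x̄ = 51.67 mm.
Repeating about the centroidal y-axis gives I_y = 3 959 583 mm⁴.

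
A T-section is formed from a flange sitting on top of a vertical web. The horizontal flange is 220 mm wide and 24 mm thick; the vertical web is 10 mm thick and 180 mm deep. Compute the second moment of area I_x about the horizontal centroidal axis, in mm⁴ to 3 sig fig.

Treat the section as a set of non-overlapping primitives; coordinates are from the bounding-box lower-left.
Flange: 220 × 24, A = 5 280 mm², y = 192 mm, Ī = 253 440 mm⁴.
Web: 10 × 180, A = 1 800 mm², y = 90 mm, Ī = 4 860 000 mm⁴.
Centroid: ȳ = ΣA·y / ΣA = 166.07 mm.
Transfer each piece to the horizontal centroidal axis using Ī + A·d² with d = y − 166.07:
  flange: d = 25.932 mm → contributes +3 804 130 mm⁴
  web: d = -76.068 mm → contributes +15 275 357 mm⁴
Total I = 19 079 487 mm⁴.

I_x ≈ 1.91 × 10⁷ mm⁴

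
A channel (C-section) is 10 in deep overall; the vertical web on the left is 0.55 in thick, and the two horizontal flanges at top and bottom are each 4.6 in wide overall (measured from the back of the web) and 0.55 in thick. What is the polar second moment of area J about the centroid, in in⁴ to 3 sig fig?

J ≈ 165 in⁴

Treat the section as a set of non-overlapping primitives; coordinates are from the bounding-box lower-left.
Web: 0.55 × 10, A = 5.5 in², y = 5 in, Ī = 45.833 in⁴.
Top flange (beyond web): 4.05 × 0.55, A = 2.2275 in², y = 9.725 in, Ī = 0.056152 in⁴.
Bottom flange (beyond web): 4.05 × 0.55, A = 2.2275 in², y = 0.275 in, Ī = 0.056152 in⁴.
By symmetry the centroid is at mid-height, ȳ = 5 in.
Transfer each piece to the centroidal x-axis using Ī + A·d² with d = y − 5:
  web: d = 0 in → contributes +45.833 in⁴
  top flange (beyond web): d = 4.725 in → contributes +49.786 in⁴
  bottom flange (beyond web): d = -4.725 in → contributes +49.786 in⁴
Total I = 145.41 in⁴.
For the y-axis: x̄ = 1.3043 in.
Repeating about the centroidal y-axis gives I_y = 19.248 in⁴.
Polar second moment: J = I_x + I_y = 164.65 in⁴.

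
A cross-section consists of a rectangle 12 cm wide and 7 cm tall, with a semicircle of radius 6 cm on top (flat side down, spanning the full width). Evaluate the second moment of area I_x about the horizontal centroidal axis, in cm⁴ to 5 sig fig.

Treat the section as a set of non-overlapping primitives; coordinates are from the bounding-box lower-left.
Rectangular body: 12 × 7, A = 84 cm², y = 3.5 cm, Ī = 343 cm⁴.
Semicircular cap: semicircle r = 6, A = 56.54867 cm², y = 9.546479 cm, Ī = 142.245 cm⁴.
Centroid: ȳ = ΣA·y / ΣA = 5.932754 cm.
Transfer each piece to the horizontal centroidal axis using Ī + A·d² with d = y − 5.932754:
  rectangular body: d = -2.432754 cm → contributes +840.1365 cm⁴
  semicircular cap: d = 3.613725 cm → contributes +880.7146 cm⁴
Total I = 1720.851 cm⁴.

I_x ≈ 1720.9 cm⁴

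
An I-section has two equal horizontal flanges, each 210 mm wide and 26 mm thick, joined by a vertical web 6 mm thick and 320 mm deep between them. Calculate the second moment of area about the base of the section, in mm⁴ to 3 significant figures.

Break the section into simple shapes (no overlaps), measuring from the bottom-left corner of the bounding box.
Bottom flange: 210 × 26, A = 5 460 mm², y = 13 mm, Ī = 307 580 mm⁴.
Web: 6 × 320, A = 1 920 mm², y = 186 mm, Ī = 16 384 000 mm⁴.
Top flange: 210 × 26, A = 5 460 mm², y = 359 mm, Ī = 307 580 mm⁴.
Transfer each piece to a horizontal axis along the bottom face using Ī + A·d² with d = y − 0:
  bottom flange: d = 13 mm → contributes +1 230 320 mm⁴
  web: d = 186 mm → contributes +82 808 320 mm⁴
  top flange: d = 359 mm → contributes +703 997 840 mm⁴
Total I = 788 036 480 mm⁴.

I_base ≈ 7.88 × 10⁸ mm⁴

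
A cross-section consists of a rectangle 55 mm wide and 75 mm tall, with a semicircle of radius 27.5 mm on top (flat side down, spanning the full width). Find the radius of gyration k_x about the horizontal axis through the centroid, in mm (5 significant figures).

Split into non-overlapping primitives; take the origin at the lower-left of the bounding box.
Rectangular body: 55 × 75, A = 4 125 mm², y = 37.5 mm, Ī = 1 933 594 mm⁴.
Semicircular cap: semicircle r = 27.5, A = 1187.915 mm², y = 86.67136 mm, Ī = 62771.55 mm⁴.
Centroid: ȳ = ΣA·y / ΣA = 48.49423 mm.
Transfer each piece to the horizontal axis through the centroid using Ī + A·d² with d = y − 48.49423:
  rectangular body: d = -10.99423 mm → contributes +2 432 195 mm⁴
  semicircular cap: d = 38.17714 mm → contributes +1 794 150 mm⁴
Total I = 4 226 345 mm⁴.
Radius of gyration: k = √(I/A) = √(4 226 345 / 5312.915) = 28.20435 mm.

k_x ≈ 28.204 mm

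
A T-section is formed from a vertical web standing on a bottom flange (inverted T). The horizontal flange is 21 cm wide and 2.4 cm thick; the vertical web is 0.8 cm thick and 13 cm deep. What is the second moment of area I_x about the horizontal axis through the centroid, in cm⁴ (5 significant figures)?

I_x ≈ 681.80 cm⁴

Treat the section as a set of non-overlapping primitives; coordinates are from the bounding-box lower-left.
Flange: 21 × 2.4, A = 50.4 cm², y = 1.2 cm, Ī = 24.192 cm⁴.
Web: 0.8 × 13, A = 10.4 cm², y = 8.9 cm, Ī = 146.4667 cm⁴.
Centroid: ȳ = ΣA·y / ΣA = 2.517105 cm.
Transfer each piece to the horizontal axis through the centroid using Ī + A·d² with d = y − 2.517105:
  flange: d = -1.317105 cm → contributes +111.6242 cm⁴
  web: d = 6.382895 cm → contributes +570.1767 cm⁴
Total I = 681.8009 cm⁴.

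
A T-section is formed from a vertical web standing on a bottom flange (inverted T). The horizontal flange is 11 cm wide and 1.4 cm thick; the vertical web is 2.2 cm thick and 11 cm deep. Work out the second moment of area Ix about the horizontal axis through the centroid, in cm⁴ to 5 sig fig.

Ix ≈ 608.30 cm⁴

Break the section into simple shapes (no overlaps), measuring from the bottom-left corner of the bounding box.
Flange: 11 × 1.4, A = 15.4 cm², y = 0.7 cm, Ī = 2.515333 cm⁴.
Web: 2.2 × 11, A = 24.2 cm², y = 6.9 cm, Ī = 244.0167 cm⁴.
Centroid: ȳ = ΣA·y / ΣA = 4.488889 cm.
Transfer each piece to the horizontal axis through the centroid using Ī + A·d² with d = y − 4.488889:
  flange: d = -3.788889 cm → contributes +223.5928 cm⁴
  web: d = 2.411111 cm → contributes +384.7023 cm⁴
Total I = 608.2951 cm⁴.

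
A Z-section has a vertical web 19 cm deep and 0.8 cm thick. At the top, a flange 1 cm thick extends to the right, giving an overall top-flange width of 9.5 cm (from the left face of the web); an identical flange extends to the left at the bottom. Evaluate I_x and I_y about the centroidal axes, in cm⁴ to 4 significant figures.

Split into non-overlapping primitives; take the origin at the lower-left of the bounding box.
Web: 0.8 × 19, A = 15.2 cm², y = 9.5 cm, Ī = 457.267 cm⁴.
Top flange (beyond web): 8.7 × 1, A = 8.7 cm², y = 18.5 cm, Ī = 0.725 cm⁴.
Bottom flange (beyond web): 8.7 × 1, A = 8.7 cm², y = 0.5 cm, Ī = 0.725 cm⁴.
Centroid: ȳ = ΣA·y / ΣA = 9.5 cm.
Transfer each piece to the centroidal x-axis using Ī + A·d² with d = y − 9.5:
  web: d = 0 cm → contributes +457.267 cm⁴
  top flange (beyond web): d = 9 cm → contributes +705.425 cm⁴
  bottom flange (beyond web): d = -9 cm → contributes +705.425 cm⁴
Total I = 1868.12 cm⁴.
For the y-axis: x̄ = 9.1 cm.
Repeating about the centroidal y-axis gives I_y = 503.149 cm⁴.

I_x ≈ 1868 cm⁴, I_y ≈ 503.1 cm⁴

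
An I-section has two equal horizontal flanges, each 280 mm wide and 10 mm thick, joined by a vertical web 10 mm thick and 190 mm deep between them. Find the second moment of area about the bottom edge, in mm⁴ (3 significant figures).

Treat the section as a set of non-overlapping primitives; coordinates are from the bounding-box lower-left.
Bottom flange: 280 × 10, A = 2 800 mm², y = 5 mm, Ī = 23 333 mm⁴.
Web: 10 × 190, A = 1 900 mm², y = 105 mm, Ī = 5 715 833 mm⁴.
Top flange: 280 × 10, A = 2 800 mm², y = 205 mm, Ī = 23 333 mm⁴.
Transfer each piece to the bottom edge using Ī + A·d² with d = y − 0:
  bottom flange: d = 5 mm → contributes +93 333 mm⁴
  web: d = 105 mm → contributes +26 663 333 mm⁴
  top flange: d = 205 mm → contributes +117 693 333 mm⁴
Total I = 144 450 000 mm⁴.

I_base ≈ 1.44 × 10⁸ mm⁴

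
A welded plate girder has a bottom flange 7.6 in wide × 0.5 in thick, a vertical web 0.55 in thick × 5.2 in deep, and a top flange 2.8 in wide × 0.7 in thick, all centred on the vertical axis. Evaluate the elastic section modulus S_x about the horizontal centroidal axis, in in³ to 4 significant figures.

Break the section into simple shapes (no overlaps), measuring from the bottom-left corner of the bounding box.
Bottom plate: 7.6 × 0.5, A = 3.8 in², y = 0.25 in, Ī = 0.0791667 in⁴.
Web plate: 0.55 × 5.2, A = 2.86 in², y = 3.1 in, Ī = 6.44453 in⁴.
Top plate: 2.8 × 0.7, A = 1.96 in², y = 6.05 in, Ī = 0.0800333 in⁴.
Centroid: ȳ = ΣA·y / ΣA = 2.51439 in.
Transfer each piece to the horizontal centroidal axis using Ī + A·d² with d = y − 2.51439:
  bottom plate: d = -2.26439 in → contributes +19.5634 in⁴
  web plate: d = 0.585615 in → contributes +7.42536 in⁴
  top plate: d = 3.53561 in → contributes +24.5812 in⁴
Total I = 51.5699 in⁴.
Extreme fibre distance c = 3.88561 in; S = I/c = 13.272 in³.

S_x ≈ 13.27 in³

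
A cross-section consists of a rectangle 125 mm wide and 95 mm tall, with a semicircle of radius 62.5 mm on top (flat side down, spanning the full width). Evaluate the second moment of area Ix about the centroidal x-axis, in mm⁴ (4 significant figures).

Break the section into simple shapes (no overlaps), measuring from the bottom-left corner of the bounding box.
Rectangular body: 125 × 95, A = 11 875 mm², y = 47.5 mm, Ī = 8 930 990 mm⁴.
Semicircular cap: semicircle r = 62.5, A = 6135.92 mm², y = 121.526 mm, Ī = 1 674 758 mm⁴.
Centroid: ȳ = ΣA·y / ΣA = 72.719 mm.
Transfer each piece to the centroidal x-axis using Ī + A·d² with d = y − 72.719:
  rectangular body: d = -25.219 mm → contributes +16 483 442 mm⁴
  semicircular cap: d = 48.8069 mm → contributes +16 291 201 mm⁴
Total I = 32 774 643 mm⁴.

Ix ≈ 3.277 × 10⁷ mm⁴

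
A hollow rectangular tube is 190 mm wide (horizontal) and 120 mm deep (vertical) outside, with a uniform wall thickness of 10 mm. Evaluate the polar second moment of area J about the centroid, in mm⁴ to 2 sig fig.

J ≈ 4.1 × 10⁷ mm⁴

Decompose the section into non-overlapping parts with the origin at the bottom-left of its bounding rectangle.
Outer rectangle: 190 × 120, A = 22 800 mm², y = 60 mm, Ī = 27 360 000 mm⁴.
Inner void (subtracted): 170 × 100, A = 17 000 mm², y = 60 mm, Ī = 14 166 667 mm⁴.
By symmetry the centroid is at mid-height, ȳ = 60 mm.
All pieces are centred on the centroidal x-axis, so I = ΣĪ (holes subtracted) = 13 193 333 mm⁴.
Repeating about the centroidal y-axis gives I_y = 27 648 333 mm⁴.
Polar second moment: J = I_x + I_y = 40 841 667 mm⁴.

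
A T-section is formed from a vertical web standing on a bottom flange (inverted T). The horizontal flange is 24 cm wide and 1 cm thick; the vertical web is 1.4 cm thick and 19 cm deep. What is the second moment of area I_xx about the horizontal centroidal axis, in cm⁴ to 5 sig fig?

I_xx ≈ 2063.9 cm⁴

Break the section into simple shapes (no overlaps), measuring from the bottom-left corner of the bounding box.
Flange: 24 × 1, A = 24 cm², y = 0.5 cm, Ī = 2 cm⁴.
Web: 1.4 × 19, A = 26.6 cm², y = 10.5 cm, Ī = 800.2167 cm⁴.
Centroid: ȳ = ΣA·y / ΣA = 5.756917 cm.
Transfer each piece to the horizontal centroidal axis using Ī + A·d² with d = y − 5.756917:
  flange: d = -5.256917 cm → contributes +665.2442 cm⁴
  web: d = 4.743083 cm → contributes +1398.633 cm⁴
Total I = 2063.877 cm⁴.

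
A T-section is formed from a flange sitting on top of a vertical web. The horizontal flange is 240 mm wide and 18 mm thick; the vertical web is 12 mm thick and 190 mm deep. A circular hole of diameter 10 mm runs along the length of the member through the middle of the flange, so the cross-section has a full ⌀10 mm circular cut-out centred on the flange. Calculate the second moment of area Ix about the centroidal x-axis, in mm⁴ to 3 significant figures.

Ix ≈ 2.30 × 10⁷ mm⁴

Split into non-overlapping primitives; take the origin at the lower-left of the bounding box.
Flange: 240 × 18, A = 4 320 mm², y = 199 mm, Ī = 116 640 mm⁴.
Web: 12 × 190, A = 2 280 mm², y = 95 mm, Ī = 6 859 000 mm⁴.
Hole (subtracted): ⌀10, A = 78.54 mm², y = 199 mm, Ī = 490.87 mm⁴.
Centroid: ȳ = ΣA·y / ΣA = 162.64 mm.
Transfer each piece to the centroidal x-axis using Ī + A·d² with d = y − 162.64:
  flange: d = 36.36 mm → contributes +5 827 880 mm⁴
  web: d = -67.64 mm → contributes +17 290 401 mm⁴
  hole: d = 36.36 mm → contributes −104 324 mm⁴
Total I = 23 013 957 mm⁴.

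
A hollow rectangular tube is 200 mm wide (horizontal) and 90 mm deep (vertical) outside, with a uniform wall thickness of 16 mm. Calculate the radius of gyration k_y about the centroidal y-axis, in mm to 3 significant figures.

Break the section into simple shapes (no overlaps), measuring from the bottom-left corner of the bounding box.
Outer rectangle: 200 × 90, A = 18 000 mm², x = 100 mm, Ī = 60 000 000 mm⁴.
Inner void (subtracted): 168 × 58, A = 9 744 mm², x = 100 mm, Ī = 22 917 888 mm⁴.
By symmetry the centroid is at mid-width, x̄ = 100 mm.
All pieces are centred on the centroidal y-axis, so I = ΣĪ (holes subtracted) = 37 082 112 mm⁴.
Radius of gyration: k = √(I/A) = √(37 082 112 / 8 256) = 67.019 mm.

k_y ≈ 67.0 mm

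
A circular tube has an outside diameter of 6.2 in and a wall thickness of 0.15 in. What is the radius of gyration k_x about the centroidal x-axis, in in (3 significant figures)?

Split into non-overlapping primitives; take the origin at the lower-left of the bounding box.
Outer circle: ⌀6.2, A = 30.191 in², y = 3.1 in, Ī = 72.533 in⁴.
Bore (subtracted): ⌀5.9, A = 27.34 in², y = 3.1 in, Ī = 59.481 in⁴.
By symmetry the centroid is at mid-height, ȳ = 3.1 in.
All pieces are centred on the centroidal x-axis, so I = ΣĪ (holes subtracted) = 13.052 in⁴.
Radius of gyration: k = √(I/A) = √(13.052 / 2.851) = 2.1397 in.

k_x ≈ 2.14 in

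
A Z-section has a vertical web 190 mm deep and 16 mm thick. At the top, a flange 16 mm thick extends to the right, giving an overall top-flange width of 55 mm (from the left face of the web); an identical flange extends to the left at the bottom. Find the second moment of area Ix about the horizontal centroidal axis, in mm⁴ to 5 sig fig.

Ix ≈ 1.8618 × 10⁷ mm⁴

Decompose the section into non-overlapping parts with the origin at the bottom-left of its bounding rectangle.
Web: 16 × 190, A = 3 040 mm², y = 95 mm, Ī = 9 145 333 mm⁴.
Top flange (beyond web): 39 × 16, A = 624 mm², y = 182 mm, Ī = 13 312 mm⁴.
Bottom flange (beyond web): 39 × 16, A = 624 mm², y = 8 mm, Ī = 13 312 mm⁴.
Centroid: ȳ = ΣA·y / ΣA = 95 mm.
Transfer each piece to the horizontal centroidal axis using Ī + A·d² with d = y − 95:
  web: d = 0 mm → contributes +9 145 333 mm⁴
  top flange (beyond web): d = 87 mm → contributes +4 736 368 mm⁴
  bottom flange (beyond web): d = -87 mm → contributes +4 736 368 mm⁴
Total I = 18 618 069 mm⁴.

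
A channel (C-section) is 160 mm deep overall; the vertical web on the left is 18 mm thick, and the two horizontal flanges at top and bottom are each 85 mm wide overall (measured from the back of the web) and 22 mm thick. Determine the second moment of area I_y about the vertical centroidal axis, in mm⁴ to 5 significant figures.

Treat the section as a set of non-overlapping primitives; coordinates are from the bounding-box lower-left.
Web: 18 × 160, A = 2 880 mm², x = 9 mm, Ī = 77 760 mm⁴.
Top flange (beyond web): 67 × 22, A = 1 474 mm², x = 51.5 mm, Ī = 551398.8 mm⁴.
Bottom flange (beyond web): 67 × 22, A = 1 474 mm², x = 51.5 mm, Ī = 551398.8 mm⁴.
Centroid: x̄ = ΣA·x / ΣA = 30.49794 mm.
Transfer each piece to the vertical centroidal axis using Ī + A·d² with d = x − 30.49794:
  web: d = -21.49794 mm → contributes +1 408 785 mm⁴
  top flange (beyond web): d = 21.00206 mm → contributes +1 201 560 mm⁴
  bottom flange (beyond web): d = 21.00206 mm → contributes +1 201 560 mm⁴
Total I = 3 811 906 mm⁴.

I_y ≈ 3.8119 × 10⁶ mm⁴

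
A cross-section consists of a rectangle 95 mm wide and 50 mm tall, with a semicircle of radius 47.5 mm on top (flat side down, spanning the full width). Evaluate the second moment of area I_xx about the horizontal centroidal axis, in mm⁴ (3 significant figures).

Treat the section as a set of non-overlapping primitives; coordinates are from the bounding-box lower-left.
Rectangular body: 95 × 50, A = 4 750 mm², y = 25 mm, Ī = 989 583 mm⁴.
Semicircular cap: semicircle r = 47.5, A = 3544.1 mm², y = 70.16 mm, Ī = 558 736 mm⁴.
Centroid: ȳ = ΣA·y / ΣA = 44.297 mm.
Transfer each piece to the horizontal centroidal axis using Ī + A·d² with d = y − 44.297:
  rectangular body: d = -19.297 mm → contributes +2 758 344 mm⁴
  semicircular cap: d = 25.863 mm → contributes +2 929 321 mm⁴
Total I = 5 687 664 mm⁴.

I_xx ≈ 5.69 × 10⁶ mm⁴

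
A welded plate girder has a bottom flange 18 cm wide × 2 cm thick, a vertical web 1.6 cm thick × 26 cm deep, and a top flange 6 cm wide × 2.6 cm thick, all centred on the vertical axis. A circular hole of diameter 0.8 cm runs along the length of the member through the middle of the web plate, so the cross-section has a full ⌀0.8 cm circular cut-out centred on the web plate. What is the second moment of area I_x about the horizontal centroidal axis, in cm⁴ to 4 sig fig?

Decompose the section into non-overlapping parts with the origin at the bottom-left of its bounding rectangle.
Bottom plate: 18 × 2, A = 36 cm², y = 1 cm, Ī = 12 cm⁴.
Web plate: 1.6 × 26, A = 41.6 cm², y = 15 cm, Ī = 2343.47 cm⁴.
Top plate: 6 × 2.6, A = 15.6 cm², y = 29.3 cm, Ī = 8.788 cm⁴.
Hole (subtracted): ⌀0.8, A = 0.502655 cm², y = 15 cm, Ī = 0.0201062 cm⁴.
Centroid: ȳ = ΣA·y / ΣA = 11.9695 cm.
Transfer each piece to the horizontal centroidal axis using Ī + A·d² with d = y − 11.9695:
  bottom plate: d = -10.9695 cm → contributes +4343.87 cm⁴
  web plate: d = 3.03051 cm → contributes +2725.52 cm⁴
  top plate: d = 17.3305 cm → contributes +4694.19 cm⁴
  hole: d = 3.03051 cm → contributes −4.63648 cm⁴
Total I = 11758.9 cm⁴.

I_x ≈ 1.176 × 10⁴ cm⁴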